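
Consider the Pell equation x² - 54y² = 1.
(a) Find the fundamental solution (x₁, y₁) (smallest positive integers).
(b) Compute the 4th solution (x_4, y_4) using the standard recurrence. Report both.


Step 1: Find the fundamental solution (x₁, y₁) of x² - 54y² = 1.
  Expand √54 as a continued fraction. a₀ = ⌊√54⌋ = 7; iterate m_{k+1} = d_k·a_k − m_k, d_{k+1} = (54 − m_{k+1}²)/d_k, a_{k+1} = ⌊(a₀ + m_{k+1})/d_{k+1}⌋ (starting m₀ = 0, d₀ = 1), with convergents p_k = a_k·p_{k-1} + p_{k-2}, q_k = a_k·q_{k-1} + q_{k-2} (p₋₁ = 1, q₋₁ = 0):
  k = 0: a₀ = 7; p₀/q₀ = 7/1; p₀² − 54·q₀² = 49 − 54 = -5.
  k = 1: m = 7, d = 5, a = ⌊(7 + 7)/5⌋ = 2; p/q = (2·7 + 1)/(2·1 + 0) = 15/2; p² − 54·q² = 225 − 216 = 9.
  k = 2: m = 3, d = 9, a = ⌊(7 + 3)/9⌋ = 1; p/q = (1·15 + 7)/(1·2 + 1) = 22/3; p² − 54·q² = 484 − 486 = -2.
  k = 3: m = 6, d = 2, a = ⌊(7 + 6)/2⌋ = 6; p/q = (6·22 + 15)/(6·3 + 2) = 147/20; p² − 54·q² = 21609 − 21600 = 9.
  k = 4: m = 6, d = 9, a = ⌊(7 + 6)/9⌋ = 1; p/q = (1·147 + 22)/(1·20 + 3) = 169/23; p² − 54·q² = 28561 − 28566 = -5.
  k = 5: m = 3, d = 5, a = ⌊(7 + 3)/5⌋ = 2; p/q = (2·169 + 147)/(2·23 + 20) = 485/66; p² − 54·q² = 235225 − 235224 = 1.
  The first convergent with p² − 54·q² = 1 gives the fundamental solution (x₁, y₁) = (485, 66).
Step 2: Apply the recurrence (x_{n+1}, y_{n+1}) = (x₁x_n + 54y₁y_n, x₁y_n + y₁x_n) repeatedly.
  From (x_1, y_1) = (485, 66): x_2 = 485·485 + 54·66·66 = 470449; y_2 = 485·66 + 66·485 = 64020.
  From (x_2, y_2) = (470449, 64020): x_3 = 485·470449 + 54·66·64020 = 456335045; y_3 = 485·64020 + 66·470449 = 62099334.
  From (x_3, y_3) = (456335045, 62099334): x_4 = 485·456335045 + 54·66·62099334 = 442644523201; y_4 = 485·62099334 + 66·456335045 = 60236289960.
Step 3: Verify x_4² - 54·y_4² = 195934173919840627286401 - 195934173919840627286400 = 1 (should be 1). ✓

(x_1, y_1) = (485, 66); (x_4, y_4) = (442644523201, 60236289960).


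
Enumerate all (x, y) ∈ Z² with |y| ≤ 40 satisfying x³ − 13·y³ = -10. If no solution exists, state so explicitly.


The equation is x³ - 13y³ = -10. For fixed y, x³ = 13·y³ − 10, so a solution requires the RHS to be a perfect cube.
Strategy: iterate y from -40 to 40, compute RHS = 13·y³ − 10, and check whether it is a (positive or negative) perfect cube.
Check small values of y:
  y = 0: RHS = -10 is not a perfect cube.
  y = 1: RHS = 3 is not a perfect cube.
  y = -1: RHS = -23 is not a perfect cube.
  y = 2: RHS = 94 is not a perfect cube.
  y = -2: RHS = -114 is not a perfect cube.
  y = 3: RHS = 341 is not a perfect cube.
  y = -3: RHS = -361 is not a perfect cube.
Continuing the search up to |y| = 40 finds no solutions either.
No (x, y) in the scanned range satisfies the equation.

No integer solutions with |y| ≤ 40.


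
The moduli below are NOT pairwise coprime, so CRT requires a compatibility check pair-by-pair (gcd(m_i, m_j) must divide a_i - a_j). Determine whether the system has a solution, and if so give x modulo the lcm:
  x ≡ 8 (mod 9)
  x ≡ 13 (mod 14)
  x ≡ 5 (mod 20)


Moduli 9, 14, 20 are not pairwise coprime, so CRT works modulo lcm(m_i) when all pairwise compatibility conditions hold.
Pairwise compatibility: gcd(m_i, m_j) must divide a_i - a_j for every pair.
Merge one congruence at a time:
  Start: x ≡ 8 (mod 9).
  Combine with x ≡ 13 (mod 14): gcd(9, 14) = 1; 13 - 8 = 5, which IS divisible by 1, so compatible.
    Write x = 8 + 9·t and substitute into x ≡ 13 (mod 14): 9·t ≡ 13 − 8 = 5 (mod 14).
    The inverse of 9 mod 14 is 11 (since 9·11 = 99 = 7·14 + 1), so t ≡ 11·5 = 55 ≡ 13 (mod 14).
    Then x = 8 + 9·13 = 125, valid modulo lcm(9, 14) = 126: x ≡ 125 (mod 126).
  Combine with x ≡ 5 (mod 20): gcd(126, 20) = 2; 5 - 125 = -120, which IS divisible by 2, so compatible.
    Write x = 125 + 126·t and substitute into x ≡ 5 (mod 20): 126·t ≡ 5 − 125 = -120 (mod 20).
    Divide the congruence (and modulus) by g = 2: 63·t ≡ -60 (mod 10).
    Reduce coefficients mod 10: 3·t ≡ 0 (mod 10).
    The inverse of 3 mod 10 is 7 (since 3·7 = 21 = 2·10 + 1), so t ≡ 7·0 = 0 ≡ 0 (mod 10).
    Then x = 125 + 126·0 = 125, valid modulo lcm(126, 20) = 1260: x ≡ 125 (mod 1260).
Verify: 125 mod 9 = 8, 125 mod 14 = 13, 125 mod 20 = 5.

x ≡ 125 (mod 1260).


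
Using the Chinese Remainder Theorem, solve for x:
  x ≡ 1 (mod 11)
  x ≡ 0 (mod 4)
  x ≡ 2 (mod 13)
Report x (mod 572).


Moduli 11, 4, 13 are pairwise coprime; by CRT there is a unique solution modulo M = 11 · 4 · 13 = 572.
Solve pairwise, accumulating the modulus:
  Start with x ≡ 1 (mod 11).
  Combine with x ≡ 0 (mod 4): since gcd(11, 4) = 1, we get a unique residue mod 44.
    Write x = 1 + 11·t and substitute into x ≡ 0 (mod 4): 11·t ≡ 0 − 1 = -1 (mod 4).
    Reduce coefficients mod 4: 3·t ≡ 3 (mod 4).
    The inverse of 3 mod 4 is 3 (since 3·3 = 9 = 2·4 + 1), so t ≡ 3·3 = 9 ≡ 1 (mod 4).
    Then x = 1 + 11·1 = 12, valid modulo lcm(11, 4) = 44: x ≡ 12 (mod 44).
  Combine with x ≡ 2 (mod 13): since gcd(44, 13) = 1, we get a unique residue mod 572.
    Write x = 12 + 44·t and substitute into x ≡ 2 (mod 13): 44·t ≡ 2 − 12 = -10 (mod 13).
    Reduce coefficients mod 13: 5·t ≡ 3 (mod 13).
    The inverse of 5 mod 13 is 8 (since 5·8 = 40 = 3·13 + 1), so t ≡ 8·3 = 24 ≡ 11 (mod 13).
    Then x = 12 + 44·11 = 496, valid modulo lcm(44, 13) = 572: x ≡ 496 (mod 572).
Verify: 496 mod 11 = 1 ✓, 496 mod 4 = 0 ✓, 496 mod 13 = 2 ✓.

x ≡ 496 (mod 572).


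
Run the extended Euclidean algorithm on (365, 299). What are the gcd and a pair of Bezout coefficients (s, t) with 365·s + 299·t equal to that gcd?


Euclidean algorithm on (365, 299) — divide until remainder is 0:
  365 = 1 · 299 + 66
  299 = 4 · 66 + 35
  66 = 1 · 35 + 31
  35 = 1 · 31 + 4
  31 = 7 · 4 + 3
  4 = 1 · 3 + 1
  3 = 3 · 1 + 0
gcd(365, 299) = 1.
Track Bezout coefficients alongside the remainders: start with r₀ = 365 = a·1 + b·0 (s = 1, t = 0) and r₁ = 299 = a·0 + b·1 (s = 0, t = 1); each new remainder r_{k+1} = r_{k-1} − q_k·r_k inherits s_{k+1} = s_{k-1} − q_k·s_k, t_{k+1} = t_{k-1} − q_k·t_k, so r_k = a·s_k + b·t_k at every step:
  q = 1: r = 66, s = 1 − 1·0 = 1, t = 0 − 1·1 = -1  (check: 365·1 + 299·(-1) = 66)
  q = 4: r = 35, s = 0 − 4·1 = -4, t = 1 − 4·(-1) = 5  (check: 365·(-4) + 299·5 = 35)
  q = 1: r = 31, s = 1 − 1·(-4) = 5, t = -1 − 1·5 = -6  (check: 365·5 + 299·(-6) = 31)
  q = 1: r = 4, s = -4 − 1·5 = -9, t = 5 − 1·(-6) = 11  (check: 365·(-9) + 299·11 = 4)
  q = 7: r = 3, s = 5 − 7·(-9) = 68, t = -6 − 7·11 = -83  (check: 365·68 + 299·(-83) = 3)
  q = 1: r = 1, s = -9 − 1·68 = -77, t = 11 − 1·(-83) = 94  (check: 365·(-77) + 299·94 = 1)
The row with r = 1 (the gcd) gives the Bezout coefficients s = -77, t = 94.
Result: 365 · (-77) + 299 · (94) = 1.

gcd(365, 299) = 1; s = -77, t = 94 (check: 365·(-77) + 299·94 = 1).


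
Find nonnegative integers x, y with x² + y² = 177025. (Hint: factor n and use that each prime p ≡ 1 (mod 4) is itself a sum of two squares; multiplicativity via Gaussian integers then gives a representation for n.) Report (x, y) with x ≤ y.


Step 1: Factor n = 177025 = 5^2 · 73 · 97.
Step 2: Check the mod-4 condition on each prime factor: 5 ≡ 1 (mod 4), exponent 2; 73 ≡ 1 (mod 4), exponent 1; 97 ≡ 1 (mod 4), exponent 1.
All primes ≡ 3 (mod 4) appear to even exponent (or don't appear), so by the two-squares theorem n IS expressible as a sum of two squares.
Step 3: Build a representation. Group n = k² · m with k = 5 and m = 73 · 97 = 7081 (a product of primes ≡ 1 (mod 4)); a representation of m scales to one of n via (k·x)² + (k·y)² = k²(x² + y²). Each prime p ≡ 1 (mod 4) is itself a sum of two squares; find a² by testing p − a² for a perfect square:
  73: 73 − 1² = 72, 73 − 2² = 69, 73 − 3² = 64 = 8² ⇒ 73 = 3² + 8².
  97: 97 − 1² = 96, 97 − 2² = 93, 97 − 3² = 88, 97 − 4² = 81 = 9² ⇒ 97 = 4² + 9².
  Combine using the Brahmagupta–Fibonacci identity (a² + b²)(c² + d²) = (ac − bd)² + (ad + bc)² = (ac + bd)² + (ad − bc)²:
  73 · 97 = 7081: from (3² + 8²)(4² + 9²), take (3·4 − 8·9, 3·9 + 8·4) = (12 − 72, 27 + 32) = (-60, 59); dropping signs (only squares matter) gives (60, 59); check 60² + 59² = 3600 + 3481 = 7081 ✓.
  Scale by k = 5: (5·60, 5·59) = (300, 295).
Step 4: Order so x ≤ y and verify: 295² + 300² = 87025 + 90000 = 177025 = n. ✓

n = 177025 = 295² + 300² (one valid representation with x ≤ y).


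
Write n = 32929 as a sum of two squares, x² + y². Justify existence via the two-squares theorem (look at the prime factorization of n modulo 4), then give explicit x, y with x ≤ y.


Step 1: Factor n = 32929 = 13 · 17 · 149.
Step 2: Check the mod-4 condition on each prime factor: 13 ≡ 1 (mod 4), exponent 1; 17 ≡ 1 (mod 4), exponent 1; 149 ≡ 1 (mod 4), exponent 1.
All primes ≡ 3 (mod 4) appear to even exponent (or don't appear), so by the two-squares theorem n IS expressible as a sum of two squares.
Step 3: Build a representation. Here n = 13 · 17 · 149 is a product of primes ≡ 1 (mod 4). Each prime p ≡ 1 (mod 4) is itself a sum of two squares; find a² by testing p − a² for a perfect square:
  13: 13 − 1² = 12, 13 − 2² = 9 = 3² ⇒ 13 = 2² + 3².
  17: 17 − 1² = 16 = 4² ⇒ 17 = 1² + 4².
  149: 149 − 1² = 148, 149 − 2² = 145, 149 − 3² = 140, 149 − 4² = 133, 149 − 5² = 124, 149 − 6² = 113, 149 − 7² = 100 = 10² ⇒ 149 = 7² + 10².
  Combine using the Brahmagupta–Fibonacci identity (a² + b²)(c² + d²) = (ac − bd)² + (ad + bc)² = (ac + bd)² + (ad − bc)²:
  13 · 17 = 221: from (2² + 3²)(1² + 4²), take (2·1 − 3·4, 2·4 + 3·1) = (2 − 12, 8 + 3) = (-10, 11); dropping signs (only squares matter) gives (10, 11); check 10² + 11² = 100 + 121 = 221 ✓.
  221 · 149 = 32929: from (10² + 11²)(7² + 10²), take (10·7 − 11·10, 10·10 + 11·7) = (70 − 110, 100 + 77) = (-40, 177); dropping signs (only squares matter) gives (40, 177); check 40² + 177² = 1600 + 31329 = 32929 ✓.
Step 4: Order so x ≤ y and verify: 40² + 177² = 1600 + 31329 = 32929 = n. ✓

n = 32929 = 40² + 177² (one valid representation with x ≤ y).


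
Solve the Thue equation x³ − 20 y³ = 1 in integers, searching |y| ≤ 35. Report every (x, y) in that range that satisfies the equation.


The equation is x³ - 20y³ = 1. For fixed y, x³ = 20·y³ + 1, so a solution requires the RHS to be a perfect cube.
Strategy: iterate y from -35 to 35, compute RHS = 20·y³ + 1, and check whether it is a (positive or negative) perfect cube.
Check small values of y:
  y = 0: RHS = 1 = (1)³ ⇒ x = 1 works.
  y = 1: RHS = 21 is not a perfect cube.
  y = -1: RHS = -19 is not a perfect cube.
  y = 2: RHS = 161 is not a perfect cube.
  y = -2: RHS = -159 is not a perfect cube.
  y = 3: RHS = 541 is not a perfect cube.
  y = -3: RHS = -539 is not a perfect cube.
Continuing, at y = -7: RHS = -6859 = (-19)³ ⇒ x = -19 works.
Searching the remaining y in |y| ≤ 35 finds no further solutions.
Collected solutions: (1, 0), (-19, -7).

Solutions (with |y| ≤ 35): (1, 0), (-19, -7).


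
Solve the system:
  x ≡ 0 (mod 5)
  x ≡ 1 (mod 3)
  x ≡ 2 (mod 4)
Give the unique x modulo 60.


Moduli 5, 3, 4 are pairwise coprime; by CRT there is a unique solution modulo M = 5 · 3 · 4 = 60.
Solve pairwise, accumulating the modulus:
  Start with x ≡ 0 (mod 5).
  Combine with x ≡ 1 (mod 3): since gcd(5, 3) = 1, we get a unique residue mod 15.
    Write x = 0 + 5·t and substitute into x ≡ 1 (mod 3): 5·t ≡ 1 − 0 = 1 (mod 3).
    Reduce coefficients mod 3: 2·t ≡ 1 (mod 3).
    The inverse of 2 mod 3 is 2 (since 2·2 = 4 = 1·3 + 1), so t ≡ 2·1 = 2 ≡ 2 (mod 3).
    Then x = 0 + 5·2 = 10, valid modulo lcm(5, 3) = 15: x ≡ 10 (mod 15).
  Combine with x ≡ 2 (mod 4): since gcd(15, 4) = 1, we get a unique residue mod 60.
    Write x = 10 + 15·t and substitute into x ≡ 2 (mod 4): 15·t ≡ 2 − 10 = -8 (mod 4).
    Reduce coefficients mod 4: 3·t ≡ 0 (mod 4).
    The inverse of 3 mod 4 is 3 (since 3·3 = 9 = 2·4 + 1), so t ≡ 3·0 = 0 ≡ 0 (mod 4).
    Then x = 10 + 15·0 = 10, valid modulo lcm(15, 4) = 60: x ≡ 10 (mod 60).
Verify: 10 mod 5 = 0 ✓, 10 mod 3 = 1 ✓, 10 mod 4 = 2 ✓.

x ≡ 10 (mod 60).


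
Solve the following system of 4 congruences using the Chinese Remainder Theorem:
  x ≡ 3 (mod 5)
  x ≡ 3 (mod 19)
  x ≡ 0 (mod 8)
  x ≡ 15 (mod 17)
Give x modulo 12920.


Product of moduli M = 5 · 19 · 8 · 17 = 12920.
Merge one congruence at a time:
  Start: x ≡ 3 (mod 5).
  Combine with x ≡ 3 (mod 19); new modulus lcm = 95.
    Write x = 3 + 5·t and substitute into x ≡ 3 (mod 19): 5·t ≡ 3 − 3 = 0 (mod 19).
    The inverse of 5 mod 19 is 4 (since 5·4 = 20 = 1·19 + 1), so t ≡ 4·0 = 0 ≡ 0 (mod 19).
    Then x = 3 + 5·0 = 3, valid modulo lcm(5, 19) = 95: x ≡ 3 (mod 95).
  Combine with x ≡ 0 (mod 8); new modulus lcm = 760.
    Write x = 3 + 95·t and substitute into x ≡ 0 (mod 8): 95·t ≡ 0 − 3 = -3 (mod 8).
    Reduce coefficients mod 8: 7·t ≡ 5 (mod 8).
    The inverse of 7 mod 8 is 7 (since 7·7 = 49 = 6·8 + 1), so t ≡ 7·5 = 35 ≡ 3 (mod 8).
    Then x = 3 + 95·3 = 288, valid modulo lcm(95, 8) = 760: x ≡ 288 (mod 760).
  Combine with x ≡ 15 (mod 17); new modulus lcm = 12920.
    Write x = 288 + 760·t and substitute into x ≡ 15 (mod 17): 760·t ≡ 15 − 288 = -273 (mod 17).
    Reduce coefficients mod 17: 12·t ≡ 16 (mod 17).
    The inverse of 12 mod 17 is 10 (since 12·10 = 120 = 7·17 + 1), so t ≡ 10·16 = 160 ≡ 7 (mod 17).
    Then x = 288 + 760·7 = 5608, valid modulo lcm(760, 17) = 12920: x ≡ 5608 (mod 12920).
Verify against each original: 5608 mod 5 = 3, 5608 mod 19 = 3, 5608 mod 8 = 0, 5608 mod 17 = 15.

x ≡ 5608 (mod 12920).


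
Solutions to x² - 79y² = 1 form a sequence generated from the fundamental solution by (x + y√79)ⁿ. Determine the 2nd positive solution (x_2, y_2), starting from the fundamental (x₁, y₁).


Step 1: Find the fundamental solution (x₁, y₁) of x² - 79y² = 1.
  Expand √79 as a continued fraction. a₀ = ⌊√79⌋ = 8; iterate m_{k+1} = d_k·a_k − m_k, d_{k+1} = (79 − m_{k+1}²)/d_k, a_{k+1} = ⌊(a₀ + m_{k+1})/d_{k+1}⌋ (starting m₀ = 0, d₀ = 1), with convergents p_k = a_k·p_{k-1} + p_{k-2}, q_k = a_k·q_{k-1} + q_{k-2} (p₋₁ = 1, q₋₁ = 0):
  k = 0: a₀ = 8; p₀/q₀ = 8/1; p₀² − 79·q₀² = 64 − 79 = -15.
  k = 1: m = 8, d = 15, a = ⌊(8 + 8)/15⌋ = 1; p/q = (1·8 + 1)/(1·1 + 0) = 9/1; p² − 79·q² = 81 − 79 = 2.
  k = 2: m = 7, d = 2, a = ⌊(8 + 7)/2⌋ = 7; p/q = (7·9 + 8)/(7·1 + 1) = 71/8; p² − 79·q² = 5041 − 5056 = -15.
  k = 3: m = 7, d = 15, a = ⌊(8 + 7)/15⌋ = 1; p/q = (1·71 + 9)/(1·8 + 1) = 80/9; p² − 79·q² = 6400 − 6399 = 1.
  The first convergent with p² − 79·q² = 1 gives the fundamental solution (x₁, y₁) = (80, 9).
Step 2: Apply the recurrence (x_{n+1}, y_{n+1}) = (x₁x_n + 79y₁y_n, x₁y_n + y₁x_n) repeatedly.
  From (x_1, y_1) = (80, 9): x_2 = 80·80 + 79·9·9 = 12799; y_2 = 80·9 + 9·80 = 1440.
Step 3: Verify x_2² - 79·y_2² = 163814401 - 163814400 = 1 (should be 1). ✓

(x_1, y_1) = (80, 9); (x_2, y_2) = (12799, 1440).


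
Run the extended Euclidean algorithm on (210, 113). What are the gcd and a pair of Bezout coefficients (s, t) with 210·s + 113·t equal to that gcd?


Euclidean algorithm on (210, 113) — divide until remainder is 0:
  210 = 1 · 113 + 97
  113 = 1 · 97 + 16
  97 = 6 · 16 + 1
  16 = 16 · 1 + 0
gcd(210, 113) = 1.
Track Bezout coefficients alongside the remainders: start with r₀ = 210 = a·1 + b·0 (s = 1, t = 0) and r₁ = 113 = a·0 + b·1 (s = 0, t = 1); each new remainder r_{k+1} = r_{k-1} − q_k·r_k inherits s_{k+1} = s_{k-1} − q_k·s_k, t_{k+1} = t_{k-1} − q_k·t_k, so r_k = a·s_k + b·t_k at every step:
  q = 1: r = 97, s = 1 − 1·0 = 1, t = 0 − 1·1 = -1  (check: 210·1 + 113·(-1) = 97)
  q = 1: r = 16, s = 0 − 1·1 = -1, t = 1 − 1·(-1) = 2  (check: 210·(-1) + 113·2 = 16)
  q = 6: r = 1, s = 1 − 6·(-1) = 7, t = -1 − 6·2 = -13  (check: 210·7 + 113·(-13) = 1)
The row with r = 1 (the gcd) gives the Bezout coefficients s = 7, t = -13.
Result: 210 · (7) + 113 · (-13) = 1.

gcd(210, 113) = 1; s = 7, t = -13 (check: 210·7 + 113·(-13) = 1).


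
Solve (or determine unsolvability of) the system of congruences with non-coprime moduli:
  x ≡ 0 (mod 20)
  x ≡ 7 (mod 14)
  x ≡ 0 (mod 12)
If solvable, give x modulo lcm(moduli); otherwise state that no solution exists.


Moduli 20, 14, 12 are not pairwise coprime, so CRT works modulo lcm(m_i) when all pairwise compatibility conditions hold.
Pairwise compatibility: gcd(m_i, m_j) must divide a_i - a_j for every pair.
Merge one congruence at a time:
  Start: x ≡ 0 (mod 20).
  Combine with x ≡ 7 (mod 14): gcd(20, 14) = 2, and 7 - 0 = 7 is NOT divisible by 2.
    ⇒ system is inconsistent (no integer solution).

No solution (the system is inconsistent).


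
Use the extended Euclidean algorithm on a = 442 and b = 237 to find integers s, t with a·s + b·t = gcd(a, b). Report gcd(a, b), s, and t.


Euclidean algorithm on (442, 237) — divide until remainder is 0:
  442 = 1 · 237 + 205
  237 = 1 · 205 + 32
  205 = 6 · 32 + 13
  32 = 2 · 13 + 6
  13 = 2 · 6 + 1
  6 = 6 · 1 + 0
gcd(442, 237) = 1.
Track Bezout coefficients alongside the remainders: start with r₀ = 442 = a·1 + b·0 (s = 1, t = 0) and r₁ = 237 = a·0 + b·1 (s = 0, t = 1); each new remainder r_{k+1} = r_{k-1} − q_k·r_k inherits s_{k+1} = s_{k-1} − q_k·s_k, t_{k+1} = t_{k-1} − q_k·t_k, so r_k = a·s_k + b·t_k at every step:
  q = 1: r = 205, s = 1 − 1·0 = 1, t = 0 − 1·1 = -1  (check: 442·1 + 237·(-1) = 205)
  q = 1: r = 32, s = 0 − 1·1 = -1, t = 1 − 1·(-1) = 2  (check: 442·(-1) + 237·2 = 32)
  q = 6: r = 13, s = 1 − 6·(-1) = 7, t = -1 − 6·2 = -13  (check: 442·7 + 237·(-13) = 13)
  q = 2: r = 6, s = -1 − 2·7 = -15, t = 2 − 2·(-13) = 28  (check: 442·(-15) + 237·28 = 6)
  q = 2: r = 1, s = 7 − 2·(-15) = 37, t = -13 − 2·28 = -69  (check: 442·37 + 237·(-69) = 1)
The row with r = 1 (the gcd) gives the Bezout coefficients s = 37, t = -69.
Result: 442 · (37) + 237 · (-69) = 1.

gcd(442, 237) = 1; s = 37, t = -69 (check: 442·37 + 237·(-69) = 1).


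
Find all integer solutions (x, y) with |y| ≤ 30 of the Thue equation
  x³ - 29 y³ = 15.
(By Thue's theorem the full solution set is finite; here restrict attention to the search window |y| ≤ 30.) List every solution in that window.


The equation is x³ - 29y³ = 15. For fixed y, x³ = 29·y³ + 15, so a solution requires the RHS to be a perfect cube.
Strategy: iterate y from -30 to 30, compute RHS = 29·y³ + 15, and check whether it is a (positive or negative) perfect cube.
Check small values of y:
  y = 0: RHS = 15 is not a perfect cube.
  y = 1: RHS = 44 is not a perfect cube.
  y = -1: RHS = -14 is not a perfect cube.
  y = 2: RHS = 247 is not a perfect cube.
  y = -2: RHS = -217 is not a perfect cube.
  y = 3: RHS = 798 is not a perfect cube.
  y = -3: RHS = -768 is not a perfect cube.
Continuing the search up to |y| = 30 finds no solutions either.
No (x, y) in the scanned range satisfies the equation.

No integer solutions with |y| ≤ 30.


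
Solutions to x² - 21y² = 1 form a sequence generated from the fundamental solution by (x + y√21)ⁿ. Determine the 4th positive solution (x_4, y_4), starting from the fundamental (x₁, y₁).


Step 1: Find the fundamental solution (x₁, y₁) of x² - 21y² = 1.
  Expand √21 as a continued fraction. a₀ = ⌊√21⌋ = 4; iterate m_{k+1} = d_k·a_k − m_k, d_{k+1} = (21 − m_{k+1}²)/d_k, a_{k+1} = ⌊(a₀ + m_{k+1})/d_{k+1}⌋ (starting m₀ = 0, d₀ = 1), with convergents p_k = a_k·p_{k-1} + p_{k-2}, q_k = a_k·q_{k-1} + q_{k-2} (p₋₁ = 1, q₋₁ = 0):
  k = 0: a₀ = 4; p₀/q₀ = 4/1; p₀² − 21·q₀² = 16 − 21 = -5.
  k = 1: m = 4, d = 5, a = ⌊(4 + 4)/5⌋ = 1; p/q = (1·4 + 1)/(1·1 + 0) = 5/1; p² − 21·q² = 25 − 21 = 4.
  k = 2: m = 1, d = 4, a = ⌊(4 + 1)/4⌋ = 1; p/q = (1·5 + 4)/(1·1 + 1) = 9/2; p² − 21·q² = 81 − 84 = -3.
  k = 3: m = 3, d = 3, a = ⌊(4 + 3)/3⌋ = 2; p/q = (2·9 + 5)/(2·2 + 1) = 23/5; p² − 21·q² = 529 − 525 = 4.
  k = 4: m = 3, d = 4, a = ⌊(4 + 3)/4⌋ = 1; p/q = (1·23 + 9)/(1·5 + 2) = 32/7; p² − 21·q² = 1024 − 1029 = -5.
  k = 5: m = 1, d = 5, a = ⌊(4 + 1)/5⌋ = 1; p/q = (1·32 + 23)/(1·7 + 5) = 55/12; p² − 21·q² = 3025 − 3024 = 1.
  The first convergent with p² − 21·q² = 1 gives the fundamental solution (x₁, y₁) = (55, 12).
Step 2: Apply the recurrence (x_{n+1}, y_{n+1}) = (x₁x_n + 21y₁y_n, x₁y_n + y₁x_n) repeatedly.
  From (x_1, y_1) = (55, 12): x_2 = 55·55 + 21·12·12 = 6049; y_2 = 55·12 + 12·55 = 1320.
  From (x_2, y_2) = (6049, 1320): x_3 = 55·6049 + 21·12·1320 = 665335; y_3 = 55·1320 + 12·6049 = 145188.
  From (x_3, y_3) = (665335, 145188): x_4 = 55·665335 + 21·12·145188 = 73180801; y_4 = 55·145188 + 12·665335 = 15969360.
Step 3: Verify x_4² - 21·y_4² = 5355429635001601 - 5355429635001600 = 1 (should be 1). ✓

(x_1, y_1) = (55, 12); (x_4, y_4) = (73180801, 15969360).


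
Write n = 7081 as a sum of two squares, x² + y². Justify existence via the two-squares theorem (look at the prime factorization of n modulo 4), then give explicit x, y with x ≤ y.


Step 1: Factor n = 7081 = 73 · 97.
Step 2: Check the mod-4 condition on each prime factor: 73 ≡ 1 (mod 4), exponent 1; 97 ≡ 1 (mod 4), exponent 1.
All primes ≡ 3 (mod 4) appear to even exponent (or don't appear), so by the two-squares theorem n IS expressible as a sum of two squares.
Step 3: Build a representation. Here n = 73 · 97 is a product of primes ≡ 1 (mod 4). Each prime p ≡ 1 (mod 4) is itself a sum of two squares; find a² by testing p − a² for a perfect square:
  73: 73 − 1² = 72, 73 − 2² = 69, 73 − 3² = 64 = 8² ⇒ 73 = 3² + 8².
  97: 97 − 1² = 96, 97 − 2² = 93, 97 − 3² = 88, 97 − 4² = 81 = 9² ⇒ 97 = 4² + 9².
  Combine using the Brahmagupta–Fibonacci identity (a² + b²)(c² + d²) = (ac − bd)² + (ad + bc)² = (ac + bd)² + (ad − bc)²:
  73 · 97 = 7081: from (3² + 8²)(4² + 9²), take (3·4 − 8·9, 3·9 + 8·4) = (12 − 72, 27 + 32) = (-60, 59); dropping signs (only squares matter) gives (60, 59); check 60² + 59² = 3600 + 3481 = 7081 ✓.
Step 4: Order so x ≤ y and verify: 59² + 60² = 3481 + 3600 = 7081 = n. ✓

n = 7081 = 59² + 60² (one valid representation with x ≤ y).


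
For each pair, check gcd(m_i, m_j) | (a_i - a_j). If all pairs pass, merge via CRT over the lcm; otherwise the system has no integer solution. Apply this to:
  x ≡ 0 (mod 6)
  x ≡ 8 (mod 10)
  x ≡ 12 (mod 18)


Moduli 6, 10, 18 are not pairwise coprime, so CRT works modulo lcm(m_i) when all pairwise compatibility conditions hold.
Pairwise compatibility: gcd(m_i, m_j) must divide a_i - a_j for every pair.
Merge one congruence at a time:
  Start: x ≡ 0 (mod 6).
  Combine with x ≡ 8 (mod 10): gcd(6, 10) = 2; 8 - 0 = 8, which IS divisible by 2, so compatible.
    Write x = 0 + 6·t and substitute into x ≡ 8 (mod 10): 6·t ≡ 8 − 0 = 8 (mod 10).
    Divide the congruence (and modulus) by g = 2: 3·t ≡ 4 (mod 5).
    The inverse of 3 mod 5 is 2 (since 3·2 = 6 = 1·5 + 1), so t ≡ 2·4 = 8 ≡ 3 (mod 5).
    Then x = 0 + 6·3 = 18, valid modulo lcm(6, 10) = 30: x ≡ 18 (mod 30).
  Combine with x ≡ 12 (mod 18): gcd(30, 18) = 6; 12 - 18 = -6, which IS divisible by 6, so compatible.
    Write x = 18 + 30·t and substitute into x ≡ 12 (mod 18): 30·t ≡ 12 − 18 = -6 (mod 18).
    Divide the congruence (and modulus) by g = 6: 5·t ≡ -1 (mod 3).
    Reduce coefficients mod 3: 2·t ≡ 2 (mod 3).
    The inverse of 2 mod 3 is 2 (since 2·2 = 4 = 1·3 + 1), so t ≡ 2·2 = 4 ≡ 1 (mod 3).
    Then x = 18 + 30·1 = 48, valid modulo lcm(30, 18) = 90: x ≡ 48 (mod 90).
Verify: 48 mod 6 = 0, 48 mod 10 = 8, 48 mod 18 = 12.

x ≡ 48 (mod 90).


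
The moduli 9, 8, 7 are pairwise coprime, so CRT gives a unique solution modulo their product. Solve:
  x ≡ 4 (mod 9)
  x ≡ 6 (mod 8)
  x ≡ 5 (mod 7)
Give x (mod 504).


Moduli 9, 8, 7 are pairwise coprime; by CRT there is a unique solution modulo M = 9 · 8 · 7 = 504.
Solve pairwise, accumulating the modulus:
  Start with x ≡ 4 (mod 9).
  Combine with x ≡ 6 (mod 8): since gcd(9, 8) = 1, we get a unique residue mod 72.
    Write x = 4 + 9·t and substitute into x ≡ 6 (mod 8): 9·t ≡ 6 − 4 = 2 (mod 8).
    Reduce coefficients mod 8: 1·t ≡ 2 (mod 8).
    So t ≡ 2 (mod 8).
    Then x = 4 + 9·2 = 22, valid modulo lcm(9, 8) = 72: x ≡ 22 (mod 72).
  Combine with x ≡ 5 (mod 7): since gcd(72, 7) = 1, we get a unique residue mod 504.
    Write x = 22 + 72·t and substitute into x ≡ 5 (mod 7): 72·t ≡ 5 − 22 = -17 (mod 7).
    Reduce coefficients mod 7: 2·t ≡ 4 (mod 7).
    The inverse of 2 mod 7 is 4 (since 2·4 = 8 = 1·7 + 1), so t ≡ 4·4 = 16 ≡ 2 (mod 7).
    Then x = 22 + 72·2 = 166, valid modulo lcm(72, 7) = 504: x ≡ 166 (mod 504).
Verify: 166 mod 9 = 4 ✓, 166 mod 8 = 6 ✓, 166 mod 7 = 5 ✓.

x ≡ 166 (mod 504).


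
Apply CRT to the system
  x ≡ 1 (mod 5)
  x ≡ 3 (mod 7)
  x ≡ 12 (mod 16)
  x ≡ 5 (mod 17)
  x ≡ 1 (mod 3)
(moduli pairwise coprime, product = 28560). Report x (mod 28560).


Product of moduli M = 5 · 7 · 16 · 17 · 3 = 28560.
Merge one congruence at a time:
  Start: x ≡ 1 (mod 5).
  Combine with x ≡ 3 (mod 7); new modulus lcm = 35.
    Write x = 1 + 5·t and substitute into x ≡ 3 (mod 7): 5·t ≡ 3 − 1 = 2 (mod 7).
    The inverse of 5 mod 7 is 3 (since 5·3 = 15 = 2·7 + 1), so t ≡ 3·2 = 6 ≡ 6 (mod 7).
    Then x = 1 + 5·6 = 31, valid modulo lcm(5, 7) = 35: x ≡ 31 (mod 35).
  Combine with x ≡ 12 (mod 16); new modulus lcm = 560.
    Write x = 31 + 35·t and substitute into x ≡ 12 (mod 16): 35·t ≡ 12 − 31 = -19 (mod 16).
    Reduce coefficients mod 16: 3·t ≡ 13 (mod 16).
    The inverse of 3 mod 16 is 11 (since 3·11 = 33 = 2·16 + 1), so t ≡ 11·13 = 143 ≡ 15 (mod 16).
    Then x = 31 + 35·15 = 556, valid modulo lcm(35, 16) = 560: x ≡ 556 (mod 560).
  Combine with x ≡ 5 (mod 17); new modulus lcm = 9520.
    Write x = 556 + 560·t and substitute into x ≡ 5 (mod 17): 560·t ≡ 5 − 556 = -551 (mod 17).
    Reduce coefficients mod 17: 16·t ≡ 10 (mod 17).
    The inverse of 16 mod 17 is 16 (since 16·16 = 256 = 15·17 + 1), so t ≡ 16·10 = 160 ≡ 7 (mod 17).
    Then x = 556 + 560·7 = 4476, valid modulo lcm(560, 17) = 9520: x ≡ 4476 (mod 9520).
  Combine with x ≡ 1 (mod 3); new modulus lcm = 28560.
    Write x = 4476 + 9520·t and substitute into x ≡ 1 (mod 3): 9520·t ≡ 1 − 4476 = -4475 (mod 3).
    Reduce coefficients mod 3: 1·t ≡ 1 (mod 3).
    So t ≡ 1 (mod 3).
    Then x = 4476 + 9520·1 = 13996, valid modulo lcm(9520, 3) = 28560: x ≡ 13996 (mod 28560).
Verify against each original: 13996 mod 5 = 1, 13996 mod 7 = 3, 13996 mod 16 = 12, 13996 mod 17 = 5, 13996 mod 3 = 1.

x ≡ 13996 (mod 28560).


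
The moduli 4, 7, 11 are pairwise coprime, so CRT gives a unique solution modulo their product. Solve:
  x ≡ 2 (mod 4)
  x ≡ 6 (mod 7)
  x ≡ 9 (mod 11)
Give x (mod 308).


Moduli 4, 7, 11 are pairwise coprime; by CRT there is a unique solution modulo M = 4 · 7 · 11 = 308.
Solve pairwise, accumulating the modulus:
  Start with x ≡ 2 (mod 4).
  Combine with x ≡ 6 (mod 7): since gcd(4, 7) = 1, we get a unique residue mod 28.
    Write x = 2 + 4·t and substitute into x ≡ 6 (mod 7): 4·t ≡ 6 − 2 = 4 (mod 7).
    The inverse of 4 mod 7 is 2 (since 4·2 = 8 = 1·7 + 1), so t ≡ 2·4 = 8 ≡ 1 (mod 7).
    Then x = 2 + 4·1 = 6, valid modulo lcm(4, 7) = 28: x ≡ 6 (mod 28).
  Combine with x ≡ 9 (mod 11): since gcd(28, 11) = 1, we get a unique residue mod 308.
    Write x = 6 + 28·t and substitute into x ≡ 9 (mod 11): 28·t ≡ 9 − 6 = 3 (mod 11).
    Reduce coefficients mod 11: 6·t ≡ 3 (mod 11).
    The inverse of 6 mod 11 is 2 (since 6·2 = 12 = 1·11 + 1), so t ≡ 2·3 = 6 ≡ 6 (mod 11).
    Then x = 6 + 28·6 = 174, valid modulo lcm(28, 11) = 308: x ≡ 174 (mod 308).
Verify: 174 mod 4 = 2 ✓, 174 mod 7 = 6 ✓, 174 mod 11 = 9 ✓.

x ≡ 174 (mod 308).


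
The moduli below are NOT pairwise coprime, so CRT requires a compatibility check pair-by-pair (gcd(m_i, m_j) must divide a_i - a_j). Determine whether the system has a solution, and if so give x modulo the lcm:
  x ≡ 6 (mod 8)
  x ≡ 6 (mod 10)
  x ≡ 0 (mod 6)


Moduli 8, 10, 6 are not pairwise coprime, so CRT works modulo lcm(m_i) when all pairwise compatibility conditions hold.
Pairwise compatibility: gcd(m_i, m_j) must divide a_i - a_j for every pair.
Merge one congruence at a time:
  Start: x ≡ 6 (mod 8).
  Combine with x ≡ 6 (mod 10): gcd(8, 10) = 2; 6 - 6 = 0, which IS divisible by 2, so compatible.
    Write x = 6 + 8·t and substitute into x ≡ 6 (mod 10): 8·t ≡ 6 − 6 = 0 (mod 10).
    Divide the congruence (and modulus) by g = 2: 4·t ≡ 0 (mod 5).
    The inverse of 4 mod 5 is 4 (since 4·4 = 16 = 3·5 + 1), so t ≡ 4·0 = 0 ≡ 0 (mod 5).
    Then x = 6 + 8·0 = 6, valid modulo lcm(8, 10) = 40: x ≡ 6 (mod 40).
  Combine with x ≡ 0 (mod 6): gcd(40, 6) = 2; 0 - 6 = -6, which IS divisible by 2, so compatible.
    Write x = 6 + 40·t and substitute into x ≡ 0 (mod 6): 40·t ≡ 0 − 6 = -6 (mod 6).
    Divide the congruence (and modulus) by g = 2: 20·t ≡ -3 (mod 3).
    Reduce coefficients mod 3: 2·t ≡ 0 (mod 3).
    The inverse of 2 mod 3 is 2 (since 2·2 = 4 = 1·3 + 1), so t ≡ 2·0 = 0 ≡ 0 (mod 3).
    Then x = 6 + 40·0 = 6, valid modulo lcm(40, 6) = 120: x ≡ 6 (mod 120).
Verify: 6 mod 8 = 6, 6 mod 10 = 6, 6 mod 6 = 0.

x ≡ 6 (mod 120).


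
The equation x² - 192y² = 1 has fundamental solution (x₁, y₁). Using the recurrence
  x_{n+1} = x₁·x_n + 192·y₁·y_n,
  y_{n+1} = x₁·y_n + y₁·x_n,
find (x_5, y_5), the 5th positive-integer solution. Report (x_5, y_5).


Step 1: Find the fundamental solution (x₁, y₁) of x² - 192y² = 1.
  Expand √192 as a continued fraction. a₀ = ⌊√192⌋ = 13; iterate m_{k+1} = d_k·a_k − m_k, d_{k+1} = (192 − m_{k+1}²)/d_k, a_{k+1} = ⌊(a₀ + m_{k+1})/d_{k+1}⌋ (starting m₀ = 0, d₀ = 1), with convergents p_k = a_k·p_{k-1} + p_{k-2}, q_k = a_k·q_{k-1} + q_{k-2} (p₋₁ = 1, q₋₁ = 0):
  k = 0: a₀ = 13; p₀/q₀ = 13/1; p₀² − 192·q₀² = 169 − 192 = -23.
  k = 1: m = 13, d = 23, a = ⌊(13 + 13)/23⌋ = 1; p/q = (1·13 + 1)/(1·1 + 0) = 14/1; p² − 192·q² = 196 − 192 = 4.
  k = 2: m = 10, d = 4, a = ⌊(13 + 10)/4⌋ = 5; p/q = (5·14 + 13)/(5·1 + 1) = 83/6; p² − 192·q² = 6889 − 6912 = -23.
  k = 3: m = 10, d = 23, a = ⌊(13 + 10)/23⌋ = 1; p/q = (1·83 + 14)/(1·6 + 1) = 97/7; p² − 192·q² = 9409 − 9408 = 1.
  The first convergent with p² − 192·q² = 1 gives the fundamental solution (x₁, y₁) = (97, 7).
Step 2: Apply the recurrence (x_{n+1}, y_{n+1}) = (x₁x_n + 192y₁y_n, x₁y_n + y₁x_n) repeatedly.
  From (x_1, y_1) = (97, 7): x_2 = 97·97 + 192·7·7 = 18817; y_2 = 97·7 + 7·97 = 1358.
  From (x_2, y_2) = (18817, 1358): x_3 = 97·18817 + 192·7·1358 = 3650401; y_3 = 97·1358 + 7·18817 = 263445.
  From (x_3, y_3) = (3650401, 263445): x_4 = 97·3650401 + 192·7·263445 = 708158977; y_4 = 97·263445 + 7·3650401 = 51106972.
  From (x_4, y_4) = (708158977, 51106972): x_5 = 97·708158977 + 192·7·51106972 = 137379191137; y_5 = 97·51106972 + 7·708158977 = 9914489123.
Step 3: Verify x_5² - 192·y_5² = 18873042157456379352769 - 18873042157456379352768 = 1 (should be 1). ✓

(x_1, y_1) = (97, 7); (x_5, y_5) = (137379191137, 9914489123).


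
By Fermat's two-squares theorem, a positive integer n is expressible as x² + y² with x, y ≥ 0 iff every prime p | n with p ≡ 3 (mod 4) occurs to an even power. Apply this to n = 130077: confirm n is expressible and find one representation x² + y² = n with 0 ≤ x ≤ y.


Step 1: Factor n = 130077 = 3^2 · 97 · 149.
Step 2: Check the mod-4 condition on each prime factor: 3 ≡ 3 (mod 4), exponent 2 (must be even); 97 ≡ 1 (mod 4), exponent 1; 149 ≡ 1 (mod 4), exponent 1.
All primes ≡ 3 (mod 4) appear to even exponent (or don't appear), so by the two-squares theorem n IS expressible as a sum of two squares.
Step 3: Build a representation. Group n = k² · m with k = 3 and m = 97 · 149 = 14453 (a product of primes ≡ 1 (mod 4)); a representation of m scales to one of n via (k·x)² + (k·y)² = k²(x² + y²). Each prime p ≡ 1 (mod 4) is itself a sum of two squares; find a² by testing p − a² for a perfect square:
  97: 97 − 1² = 96, 97 − 2² = 93, 97 − 3² = 88, 97 − 4² = 81 = 9² ⇒ 97 = 4² + 9².
  149: 149 − 1² = 148, 149 − 2² = 145, 149 − 3² = 140, 149 − 4² = 133, 149 − 5² = 124, 149 − 6² = 113, 149 − 7² = 100 = 10² ⇒ 149 = 7² + 10².
  Combine using the Brahmagupta–Fibonacci identity (a² + b²)(c² + d²) = (ac − bd)² + (ad + bc)² = (ac + bd)² + (ad − bc)²:
  97 · 149 = 14453: from (4² + 9²)(7² + 10²), take (4·7 − 9·10, 4·10 + 9·7) = (28 − 90, 40 + 63) = (-62, 103); dropping signs (only squares matter) gives (62, 103); check 62² + 103² = 3844 + 10609 = 14453 ✓.
  Scale by k = 3: (3·62, 3·103) = (186, 309).
Step 4: Order so x ≤ y and verify: 186² + 309² = 34596 + 95481 = 130077 = n. ✓

n = 130077 = 186² + 309² (one valid representation with x ≤ y).


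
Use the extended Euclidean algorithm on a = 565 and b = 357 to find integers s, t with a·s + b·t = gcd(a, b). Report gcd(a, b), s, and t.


Euclidean algorithm on (565, 357) — divide until remainder is 0:
  565 = 1 · 357 + 208
  357 = 1 · 208 + 149
  208 = 1 · 149 + 59
  149 = 2 · 59 + 31
  59 = 1 · 31 + 28
  31 = 1 · 28 + 3
  28 = 9 · 3 + 1
  3 = 3 · 1 + 0
gcd(565, 357) = 1.
Track Bezout coefficients alongside the remainders: start with r₀ = 565 = a·1 + b·0 (s = 1, t = 0) and r₁ = 357 = a·0 + b·1 (s = 0, t = 1); each new remainder r_{k+1} = r_{k-1} − q_k·r_k inherits s_{k+1} = s_{k-1} − q_k·s_k, t_{k+1} = t_{k-1} − q_k·t_k, so r_k = a·s_k + b·t_k at every step:
  q = 1: r = 208, s = 1 − 1·0 = 1, t = 0 − 1·1 = -1  (check: 565·1 + 357·(-1) = 208)
  q = 1: r = 149, s = 0 − 1·1 = -1, t = 1 − 1·(-1) = 2  (check: 565·(-1) + 357·2 = 149)
  q = 1: r = 59, s = 1 − 1·(-1) = 2, t = -1 − 1·2 = -3  (check: 565·2 + 357·(-3) = 59)
  q = 2: r = 31, s = -1 − 2·2 = -5, t = 2 − 2·(-3) = 8  (check: 565·(-5) + 357·8 = 31)
  q = 1: r = 28, s = 2 − 1·(-5) = 7, t = -3 − 1·8 = -11  (check: 565·7 + 357·(-11) = 28)
  q = 1: r = 3, s = -5 − 1·7 = -12, t = 8 − 1·(-11) = 19  (check: 565·(-12) + 357·19 = 3)
  q = 9: r = 1, s = 7 − 9·(-12) = 115, t = -11 − 9·19 = -182  (check: 565·115 + 357·(-182) = 1)
The row with r = 1 (the gcd) gives the Bezout coefficients s = 115, t = -182.
Result: 565 · (115) + 357 · (-182) = 1.

gcd(565, 357) = 1; s = 115, t = -182 (check: 565·115 + 357·(-182) = 1).


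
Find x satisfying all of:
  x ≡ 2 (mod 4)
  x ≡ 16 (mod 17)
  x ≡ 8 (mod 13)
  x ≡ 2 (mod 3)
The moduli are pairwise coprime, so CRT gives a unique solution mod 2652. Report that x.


Product of moduli M = 4 · 17 · 13 · 3 = 2652.
Merge one congruence at a time:
  Start: x ≡ 2 (mod 4).
  Combine with x ≡ 16 (mod 17); new modulus lcm = 68.
    Write x = 2 + 4·t and substitute into x ≡ 16 (mod 17): 4·t ≡ 16 − 2 = 14 (mod 17).
    The inverse of 4 mod 17 is 13 (since 4·13 = 52 = 3·17 + 1), so t ≡ 13·14 = 182 ≡ 12 (mod 17).
    Then x = 2 + 4·12 = 50, valid modulo lcm(4, 17) = 68: x ≡ 50 (mod 68).
  Combine with x ≡ 8 (mod 13); new modulus lcm = 884.
    Write x = 50 + 68·t and substitute into x ≡ 8 (mod 13): 68·t ≡ 8 − 50 = -42 (mod 13).
    Reduce coefficients mod 13: 3·t ≡ 10 (mod 13).
    The inverse of 3 mod 13 is 9 (since 3·9 = 27 = 2·13 + 1), so t ≡ 9·10 = 90 ≡ 12 (mod 13).
    Then x = 50 + 68·12 = 866, valid modulo lcm(68, 13) = 884: x ≡ 866 (mod 884).
  Combine with x ≡ 2 (mod 3); new modulus lcm = 2652.
    Write x = 866 + 884·t and substitute into x ≡ 2 (mod 3): 884·t ≡ 2 − 866 = -864 (mod 3).
    Reduce coefficients mod 3: 2·t ≡ 0 (mod 3).
    The inverse of 2 mod 3 is 2 (since 2·2 = 4 = 1·3 + 1), so t ≡ 2·0 = 0 ≡ 0 (mod 3).
    Then x = 866 + 884·0 = 866, valid modulo lcm(884, 3) = 2652: x ≡ 866 (mod 2652).
Verify against each original: 866 mod 4 = 2, 866 mod 17 = 16, 866 mod 13 = 8, 866 mod 3 = 2.

x ≡ 866 (mod 2652).


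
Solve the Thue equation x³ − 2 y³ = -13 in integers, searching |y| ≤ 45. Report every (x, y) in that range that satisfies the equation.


The equation is x³ - 2y³ = -13. For fixed y, x³ = 2·y³ − 13, so a solution requires the RHS to be a perfect cube.
Strategy: iterate y from -45 to 45, compute RHS = 2·y³ − 13, and check whether it is a (positive or negative) perfect cube.
Check small values of y:
  y = 0: RHS = -13 is not a perfect cube.
  y = 1: RHS = -11 is not a perfect cube.
  y = -1: RHS = -15 is not a perfect cube.
  y = 2: RHS = 3 is not a perfect cube.
  y = -2: RHS = -29 is not a perfect cube.
  y = 3: RHS = 41 is not a perfect cube.
  y = -3: RHS = -67 is not a perfect cube.
Continuing the search up to |y| = 45 finds no solutions either.
No (x, y) in the scanned range satisfies the equation.

No integer solutions with |y| ≤ 45.


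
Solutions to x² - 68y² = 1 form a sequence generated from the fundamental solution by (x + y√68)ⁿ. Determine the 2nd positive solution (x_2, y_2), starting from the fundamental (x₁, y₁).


Step 1: Find the fundamental solution (x₁, y₁) of x² - 68y² = 1.
  Expand √68 as a continued fraction. a₀ = ⌊√68⌋ = 8; iterate m_{k+1} = d_k·a_k − m_k, d_{k+1} = (68 − m_{k+1}²)/d_k, a_{k+1} = ⌊(a₀ + m_{k+1})/d_{k+1}⌋ (starting m₀ = 0, d₀ = 1), with convergents p_k = a_k·p_{k-1} + p_{k-2}, q_k = a_k·q_{k-1} + q_{k-2} (p₋₁ = 1, q₋₁ = 0):
  k = 0: a₀ = 8; p₀/q₀ = 8/1; p₀² − 68·q₀² = 64 − 68 = -4.
  k = 1: m = 8, d = 4, a = ⌊(8 + 8)/4⌋ = 4; p/q = (4·8 + 1)/(4·1 + 0) = 33/4; p² − 68·q² = 1089 − 1088 = 1.
  The first convergent with p² − 68·q² = 1 gives the fundamental solution (x₁, y₁) = (33, 4).
Step 2: Apply the recurrence (x_{n+1}, y_{n+1}) = (x₁x_n + 68y₁y_n, x₁y_n + y₁x_n) repeatedly.
  From (x_1, y_1) = (33, 4): x_2 = 33·33 + 68·4·4 = 2177; y_2 = 33·4 + 4·33 = 264.
Step 3: Verify x_2² - 68·y_2² = 4739329 - 4739328 = 1 (should be 1). ✓

(x_1, y_1) = (33, 4); (x_2, y_2) = (2177, 264).


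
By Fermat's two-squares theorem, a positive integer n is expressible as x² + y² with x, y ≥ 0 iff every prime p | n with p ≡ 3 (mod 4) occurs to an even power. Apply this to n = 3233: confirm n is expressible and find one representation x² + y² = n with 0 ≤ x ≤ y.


Step 1: Factor n = 3233 = 53 · 61.
Step 2: Check the mod-4 condition on each prime factor: 53 ≡ 1 (mod 4), exponent 1; 61 ≡ 1 (mod 4), exponent 1.
All primes ≡ 3 (mod 4) appear to even exponent (or don't appear), so by the two-squares theorem n IS expressible as a sum of two squares.
Step 3: Build a representation. Here n = 53 · 61 is a product of primes ≡ 1 (mod 4). Each prime p ≡ 1 (mod 4) is itself a sum of two squares; find a² by testing p − a² for a perfect square:
  53: 53 − 1² = 52, 53 − 2² = 49 = 7² ⇒ 53 = 2² + 7².
  61: 61 − 1² = 60, 61 − 2² = 57, 61 − 3² = 52, 61 − 4² = 45, 61 − 5² = 36 = 6² ⇒ 61 = 5² + 6².
  Combine using the Brahmagupta–Fibonacci identity (a² + b²)(c² + d²) = (ac − bd)² + (ad + bc)² = (ac + bd)² + (ad − bc)²:
  53 · 61 = 3233: from (2² + 7²)(5² + 6²), take (2·5 − 7·6, 2·6 + 7·5) = (10 − 42, 12 + 35) = (-32, 47); dropping signs (only squares matter) gives (32, 47); check 32² + 47² = 1024 + 2209 = 3233 ✓.
Step 4: Order so x ≤ y and verify: 32² + 47² = 1024 + 2209 = 3233 = n. ✓

n = 3233 = 32² + 47² (one valid representation with x ≤ y).
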